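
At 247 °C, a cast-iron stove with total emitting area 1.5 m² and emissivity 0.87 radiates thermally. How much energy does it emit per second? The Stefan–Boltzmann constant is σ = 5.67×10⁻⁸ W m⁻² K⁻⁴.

P ≈ 5410 W

247 °C = 520 K.
Stefan–Boltzmann: P = εσAT⁴ = 0.87 × 5.67×10⁻⁸ × 1.50 × (520)⁴ = 0.87 × 5.67×10⁻⁸ × 1.50 × 7.31×10^10.
P = 5410 W.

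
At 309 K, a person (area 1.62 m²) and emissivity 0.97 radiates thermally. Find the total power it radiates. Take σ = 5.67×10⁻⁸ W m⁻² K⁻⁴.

P ≈ 812 W

Stefan–Boltzmann: P = εσAT⁴ = 0.97 × 5.67×10⁻⁸ × 1.62 × (309)⁴ = 0.97 × 5.67×10⁻⁸ × 1.62 × 9.12×10^9.
P = 812 W.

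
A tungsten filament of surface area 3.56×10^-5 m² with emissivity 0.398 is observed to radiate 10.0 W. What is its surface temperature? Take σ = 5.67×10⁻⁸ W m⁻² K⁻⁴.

T ≈ 1880 K

From P = εσAT⁴, T = (P / εσA)^(1/4) = (10.0 / (0.398 × 5.67×10⁻⁸ × 3.56×10^-5))^(1/4).
T = (1.24×10^13)^(1/4) = 1880 K.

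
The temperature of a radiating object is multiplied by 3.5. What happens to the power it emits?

factor ≈ 150

P ∝ T⁴, so the power scales as (3.5)⁴ = 150.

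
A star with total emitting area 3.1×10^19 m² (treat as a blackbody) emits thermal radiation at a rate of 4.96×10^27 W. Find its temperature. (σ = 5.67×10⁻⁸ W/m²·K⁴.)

From P = σAT⁴, T = (P / σA)^(1/4) = (4.96×10^27 / (5.67×10⁻⁸ × 3.10×10^19))^(1/4).
T = (2.82×10^15)^(1/4) = 7290 K.

T ≈ 7290 K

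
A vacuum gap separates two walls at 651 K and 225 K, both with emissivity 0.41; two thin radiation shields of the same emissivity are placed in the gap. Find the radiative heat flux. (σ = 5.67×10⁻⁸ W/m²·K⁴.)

Each of the 3 gaps contributes resistance (2/ε − 1) = 2/0.41 − 1 = 3.878; total = 11.63.
q = σ(T₁⁴ − T₂⁴) / 11.63 = 5.67×10⁻⁸ × 1.77×10^11 / 11.63 = 863 W/m².

q ≈ 863 W/m²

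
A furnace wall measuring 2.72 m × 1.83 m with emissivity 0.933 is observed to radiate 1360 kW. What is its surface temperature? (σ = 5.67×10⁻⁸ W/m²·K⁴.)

T ≈ 1510 K

A = 2.72 × 1.83 = 4.98 m².
From P = εσAT⁴, T = (P / εσA)^(1/4) = (1.36×10^6 / (0.933 × 5.67×10⁻⁸ × 4.98))^(1/4).
T = (5.16×10^12)^(1/4) = 1510 K.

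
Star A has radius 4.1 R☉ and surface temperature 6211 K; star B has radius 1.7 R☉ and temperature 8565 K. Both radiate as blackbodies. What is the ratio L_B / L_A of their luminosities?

L_B/L_A ≈ 0.622

L = 4πR²σT⁴ ∝ R²T⁴, so L_B/L_A = (1.7/4.1)² × (8565/6211)⁴ = 0.172 × 3.62 = 0.622.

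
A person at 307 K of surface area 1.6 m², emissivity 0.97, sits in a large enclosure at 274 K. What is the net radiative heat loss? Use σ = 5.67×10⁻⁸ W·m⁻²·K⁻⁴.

Q = εσA(T⁴ − T_s⁴). T⁴ − T_s⁴ = (307)⁴ − (274)⁴ = 8.88×10^9 − 5.64×10^9 = 3.25×10^9 K⁴.
Q = 0.97 × 5.67×10⁻⁸ × 1.60 × 3.25×10^9 = 286 W.

Q ≈ 286 W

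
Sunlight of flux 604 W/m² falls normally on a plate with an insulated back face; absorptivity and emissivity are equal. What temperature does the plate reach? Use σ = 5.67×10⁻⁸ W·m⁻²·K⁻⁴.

Absorbed flux αS = emitted flux εσT⁴ (one radiating face); with α = ε, T = (S/σ)^(1/4).
T = (604 / 5.67×10⁻⁸)^(1/4) = (1.07×10^10)^(1/4).
T = 321 K.

T ≈ 321 K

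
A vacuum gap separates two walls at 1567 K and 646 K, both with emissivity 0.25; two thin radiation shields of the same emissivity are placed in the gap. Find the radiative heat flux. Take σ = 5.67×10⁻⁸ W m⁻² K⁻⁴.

q ≈ 15800 W/m²

Each of the 3 gaps contributes resistance (2/ε − 1) = 2/0.25 − 1 = 7.000; total = 21.00.
q = σ(T₁⁴ − T₂⁴) / 21.00 = 5.67×10⁻⁸ × 5.86×10^12 / 21.00 = 15800 W/m².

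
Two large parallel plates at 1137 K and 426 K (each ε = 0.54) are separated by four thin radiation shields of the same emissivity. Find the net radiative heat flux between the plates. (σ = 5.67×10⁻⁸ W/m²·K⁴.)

q ≈ 6870 W/m²

Each of the 5 gaps contributes resistance (2/ε − 1) = 2/0.54 − 1 = 2.704; total = 13.52.
q = σ(T₁⁴ − T₂⁴) / 13.52 = 5.67×10⁻⁸ × 1.64×10^12 / 13.52 = 6870 W/m².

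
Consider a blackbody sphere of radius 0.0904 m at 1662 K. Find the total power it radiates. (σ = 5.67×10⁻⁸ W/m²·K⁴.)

P ≈ 44400 W

A = 4πr² = 4π × (0.0904)² = 0.103 m².
P = σAT⁴ = 5.67×10⁻⁸ × 0.103 × (1662)⁴ = 5.67×10⁻⁸ × 0.103 × 7.63×10^12.
P = 44400 W.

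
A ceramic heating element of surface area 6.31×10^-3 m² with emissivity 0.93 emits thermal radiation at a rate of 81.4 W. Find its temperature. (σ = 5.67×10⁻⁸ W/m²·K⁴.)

T ≈ 703 K

From P = εσAT⁴, T = (P / εσA)^(1/4) = (81.4 / (0.93 × 5.67×10⁻⁸ × 6.31×10^-3))^(1/4).
T = (2.45×10^11)^(1/4) = 703 K.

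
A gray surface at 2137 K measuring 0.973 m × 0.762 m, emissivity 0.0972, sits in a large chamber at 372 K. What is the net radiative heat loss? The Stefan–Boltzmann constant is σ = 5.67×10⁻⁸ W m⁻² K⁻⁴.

A = 0.973 × 0.762 = 0.741 m².
Q = εσA(T⁴ − T_s⁴). T⁴ − T_s⁴ = (2137)⁴ − (372)⁴ = 2.09×10^13 − 1.92×10^10 = 2.08×10^13 K⁴.
Q = 0.0972 × 5.67×10⁻⁸ × 0.741 × 2.08×10^13 = 85100 W.

Q ≈ 85100 W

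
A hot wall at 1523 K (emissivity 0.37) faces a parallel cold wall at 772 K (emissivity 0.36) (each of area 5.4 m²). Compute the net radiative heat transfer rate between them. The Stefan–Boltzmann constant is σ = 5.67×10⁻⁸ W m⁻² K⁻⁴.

For two large parallel gray plates, q = σ(T₁⁴ − T₂⁴) / (1/ε₁ + 1/ε₂ − 1).
1/ε₁ + 1/ε₂ − 1 = 1/0.37 + 1/0.36 − 1 = 4.480.
T₁⁴ − T₂⁴ = 5.38×10^12 − 3.55×10^11 = 5.03×10^12 K⁴.
q = 5.67×10⁻⁸ × 5.03×10^12 / 4.480 = 63600 W/m².
Q = q·A = 63600 × 5.4 = 3.43×10^5 W.

Q ≈ 3.43×10^5 W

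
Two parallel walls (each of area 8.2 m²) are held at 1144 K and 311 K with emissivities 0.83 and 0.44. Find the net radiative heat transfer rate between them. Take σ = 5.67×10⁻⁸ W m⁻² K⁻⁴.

Q ≈ 3.20×10^5 W

For two large parallel gray plates, q = σ(T₁⁴ − T₂⁴) / (1/ε₁ + 1/ε₂ − 1).
1/ε₁ + 1/ε₂ − 1 = 1/0.83 + 1/0.44 − 1 = 2.478.
T₁⁴ − T₂⁴ = 1.71×10^12 − 9.35×10^9 = 1.70×10^12 K⁴.
q = 5.67×10⁻⁸ × 1.70×10^12 / 2.478 = 39000 W/m².
Q = q·A = 39000 × 8.2 = 3.20×10^5 W.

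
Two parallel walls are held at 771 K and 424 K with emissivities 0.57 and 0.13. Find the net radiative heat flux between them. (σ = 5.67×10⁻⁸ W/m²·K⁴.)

For two large parallel gray plates, q = σ(T₁⁴ − T₂⁴) / (1/ε₁ + 1/ε₂ − 1).
1/ε₁ + 1/ε₂ − 1 = 1/0.57 + 1/0.13 − 1 = 8.447.
T₁⁴ − T₂⁴ = 3.53×10^11 − 3.23×10^10 = 3.21×10^11 K⁴.
q = 5.67×10⁻⁸ × 3.21×10^11 / 8.447 = 2160 W/m².

q ≈ 2160 W/m²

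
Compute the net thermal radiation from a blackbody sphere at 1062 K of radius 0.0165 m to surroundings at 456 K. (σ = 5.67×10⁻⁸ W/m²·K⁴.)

A = 4πr² = 4π × (0.0165)² = 3.42×10^-3 m².
Q = σA(T⁴ − T_s⁴). T⁴ − T_s⁴ = (1062)⁴ − (456)⁴ = 1.27×10^12 − 4.32×10^10 = 1.23×10^12 K⁴.
Q = 5.67×10⁻⁸ × 3.42×10^-3 × 1.23×10^12 = 238 W.

Q ≈ 238 W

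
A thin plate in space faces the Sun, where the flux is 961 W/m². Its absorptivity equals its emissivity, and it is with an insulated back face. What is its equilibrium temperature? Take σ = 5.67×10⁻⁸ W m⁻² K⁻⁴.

T ≈ 361 K

Absorbed flux αS = emitted flux εσT⁴ (one radiating face); with α = ε, T = (S/σ)^(1/4).
T = (961 / 5.67×10⁻⁸)^(1/4) = (1.69×10^10)^(1/4).
T = 361 K.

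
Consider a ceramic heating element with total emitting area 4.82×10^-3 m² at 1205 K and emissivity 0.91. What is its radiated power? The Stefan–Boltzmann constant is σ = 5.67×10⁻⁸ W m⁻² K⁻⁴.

Stefan–Boltzmann: P = εσAT⁴ = 0.91 × 5.67×10⁻⁸ × 4.82×10^-3 × (1205)⁴ = 0.91 × 5.67×10⁻⁸ × 4.82×10^-3 × 2.11×10^12.
P = 524 W.

P ≈ 524 W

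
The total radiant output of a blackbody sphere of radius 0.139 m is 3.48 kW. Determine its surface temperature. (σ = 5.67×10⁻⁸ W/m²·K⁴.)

T ≈ 709 K

A = 4πr² = 4π × (0.139)² = 0.243 m².
From P = σAT⁴, T = (P / σA)^(1/4) = (3480 / (5.67×10⁻⁸ × 0.243))^(1/4).
T = (2.53×10^11)^(1/4) = 709 K.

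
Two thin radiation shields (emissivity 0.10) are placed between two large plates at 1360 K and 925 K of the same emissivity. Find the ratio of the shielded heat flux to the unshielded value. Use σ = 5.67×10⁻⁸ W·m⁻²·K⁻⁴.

ratio ≈ 0.333

With N identical shields there are N+1 = 3 gaps in series, each with the same radiative resistance, so the flux falls to 1/(N+1) of its unshielded value.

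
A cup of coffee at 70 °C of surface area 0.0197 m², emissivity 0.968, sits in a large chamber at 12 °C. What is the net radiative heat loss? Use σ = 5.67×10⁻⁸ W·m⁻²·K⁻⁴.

Convert: 70 °C = 343 K; 12 °C = 285 K.
Q = εσA(T⁴ − T_s⁴). T⁴ − T_s⁴ = (343)⁴ − (285)⁴ = 1.38×10^10 − 6.60×10^9 = 7.24×10^9 K⁴.
Q = 0.968 × 5.67×10⁻⁸ × 0.0197 × 7.24×10^9 = 7.83 W.

Q ≈ 7.83 W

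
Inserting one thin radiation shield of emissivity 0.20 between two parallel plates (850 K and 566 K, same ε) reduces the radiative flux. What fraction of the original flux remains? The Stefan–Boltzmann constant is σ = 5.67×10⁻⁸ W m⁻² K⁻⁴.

ratio ≈ 0.500

With N identical shields there are N+1 = 2 gaps in series, each with the same radiative resistance, so the flux falls to 1/(N+1) of its unshielded value.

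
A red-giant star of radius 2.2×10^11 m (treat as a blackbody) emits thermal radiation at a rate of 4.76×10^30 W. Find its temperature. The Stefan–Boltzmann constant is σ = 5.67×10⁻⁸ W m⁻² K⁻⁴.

T ≈ 3430 K

A = 4πr² = 4π × (2.2×10^11)² = 6.08×10^23 m².
From P = σAT⁴, T = (P / σA)^(1/4) = (4.76×10^30 / (5.67×10⁻⁸ × 6.08×10^23))^(1/4).
T = (1.38×10^14)^(1/4) = 3430 K.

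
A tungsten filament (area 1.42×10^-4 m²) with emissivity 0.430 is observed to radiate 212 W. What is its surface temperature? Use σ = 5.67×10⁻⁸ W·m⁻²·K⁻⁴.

From P = εσAT⁴, T = (P / εσA)^(1/4) = (212 / (0.430 × 5.67×10⁻⁸ × 1.42×10^-4))^(1/4).
T = (6.12×10^13)^(1/4) = 2800 K.

T ≈ 2800 K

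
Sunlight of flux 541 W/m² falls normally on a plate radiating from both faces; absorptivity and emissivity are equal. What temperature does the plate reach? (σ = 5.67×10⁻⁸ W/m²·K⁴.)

Absorbed flux αS = emitted flux 2εσT⁴ per unit area; with α = ε this gives T = (S/2σ)^(1/4).
T = (541 / (2 × 5.67×10⁻⁸))^(1/4) = (4.77×10^9)^(1/4).
T = 263 K.

T ≈ 263 K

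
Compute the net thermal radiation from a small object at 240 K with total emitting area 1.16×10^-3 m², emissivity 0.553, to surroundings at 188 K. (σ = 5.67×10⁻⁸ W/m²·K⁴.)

Q = εσA(T⁴ − T_s⁴). T⁴ − T_s⁴ = (240)⁴ − (188)⁴ = 3.32×10^9 − 1.25×10^9 = 2.07×10^9 K⁴.
Q = 0.553 × 5.67×10⁻⁸ × 1.16×10^-3 × 2.07×10^9 = 0.0752 W.

Q ≈ 0.0752 W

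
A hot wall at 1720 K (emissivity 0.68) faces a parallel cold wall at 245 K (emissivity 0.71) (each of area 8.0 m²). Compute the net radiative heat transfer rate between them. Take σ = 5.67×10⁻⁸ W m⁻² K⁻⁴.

Q ≈ 2.11×10^6 W

For two large parallel gray plates, q = σ(T₁⁴ − T₂⁴) / (1/ε₁ + 1/ε₂ − 1).
1/ε₁ + 1/ε₂ − 1 = 1/0.68 + 1/0.71 − 1 = 1.879.
T₁⁴ − T₂⁴ = 8.75×10^12 − 3.60×10^9 = 8.75×10^12 K⁴.
q = 5.67×10⁻⁸ × 8.75×10^12 / 1.879 = 2.64×10^5 W/m².
Q = q·A = 2.64×10^5 × 8.0 = 2.11×10^6 W.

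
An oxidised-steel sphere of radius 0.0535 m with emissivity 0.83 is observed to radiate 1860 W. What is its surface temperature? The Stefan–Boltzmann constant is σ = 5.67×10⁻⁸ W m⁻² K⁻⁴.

T ≈ 1020 K

A = 4πr² = 4π × (0.0535)² = 0.0360 m².
From P = εσAT⁴, T = (P / εσA)^(1/4) = (1860 / (0.83 × 5.67×10⁻⁸ × 0.0360))^(1/4).
T = (1.10×10^12)^(1/4) = 1020 K.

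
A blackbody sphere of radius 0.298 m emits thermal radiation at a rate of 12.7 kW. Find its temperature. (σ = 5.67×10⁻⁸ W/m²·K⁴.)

T ≈ 669 K

A = 4πr² = 4π × (0.298)² = 1.12 m².
From P = σAT⁴, T = (P / σA)^(1/4) = (12700 / (5.67×10⁻⁸ × 1.12))^(1/4).
T = (2.01×10^11)^(1/4) = 669 K.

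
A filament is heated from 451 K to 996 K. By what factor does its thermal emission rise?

ratio ≈ 23.8

P ∝ T⁴, so the ratio is (996/451)⁴ = (2.208)⁴ = 23.8.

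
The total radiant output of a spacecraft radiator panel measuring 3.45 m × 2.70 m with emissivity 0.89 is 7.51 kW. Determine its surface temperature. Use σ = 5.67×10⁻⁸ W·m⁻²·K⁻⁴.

A = 3.45 × 2.70 = 9.32 m².
From P = εσAT⁴, T = (P / εσA)^(1/4) = (7510 / (0.89 × 5.67×10⁻⁸ × 9.32))^(1/4).
T = (1.60×10^10)^(1/4) = 356 K.

T ≈ 356 K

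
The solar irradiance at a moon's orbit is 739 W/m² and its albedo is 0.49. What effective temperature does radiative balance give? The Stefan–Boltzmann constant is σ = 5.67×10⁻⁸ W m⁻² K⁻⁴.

Power absorbed = (1−a)S·πR²; power emitted = 4πR²σT⁴. Equating and cancelling πR²:
T = ((1−a)S / 4σ)^(1/4) = (377 / (4 × 5.67×10⁻⁸))^(1/4) = (1.66×10^9)^(1/4).
T = 202 K.

T ≈ 202 K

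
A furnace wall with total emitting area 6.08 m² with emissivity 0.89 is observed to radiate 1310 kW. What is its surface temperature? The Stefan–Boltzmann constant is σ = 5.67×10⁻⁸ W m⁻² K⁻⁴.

From P = εσAT⁴, T = (P / εσA)^(1/4) = (1.31×10^6 / (0.89 × 5.67×10⁻⁸ × 6.08))^(1/4).
T = (4.27×10^12)^(1/4) = 1440 K.

T ≈ 1440 K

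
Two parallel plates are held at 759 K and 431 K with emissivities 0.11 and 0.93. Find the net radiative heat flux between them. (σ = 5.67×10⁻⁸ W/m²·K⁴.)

q ≈ 1840 W/m²

For two large parallel gray plates, q = σ(T₁⁴ − T₂⁴) / (1/ε₁ + 1/ε₂ − 1).
1/ε₁ + 1/ε₂ − 1 = 1/0.11 + 1/0.93 − 1 = 9.166.
T₁⁴ − T₂⁴ = 3.32×10^11 − 3.45×10^10 = 2.97×10^11 K⁴.
q = 5.67×10⁻⁸ × 2.97×10^11 / 9.166 = 1840 W/m².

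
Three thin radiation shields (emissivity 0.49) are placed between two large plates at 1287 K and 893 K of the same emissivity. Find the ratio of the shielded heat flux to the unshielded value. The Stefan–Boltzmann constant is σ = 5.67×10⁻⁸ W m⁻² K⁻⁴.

With N identical shields there are N+1 = 4 gaps in series, each with the same radiative resistance, so the flux falls to 1/(N+1) of its unshielded value.

ratio ≈ 0.250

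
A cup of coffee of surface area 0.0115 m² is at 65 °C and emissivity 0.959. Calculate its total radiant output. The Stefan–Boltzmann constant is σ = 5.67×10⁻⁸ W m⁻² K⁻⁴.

P ≈ 8.16 W

65 °C = 338 K.
P = εσAT⁴ = 0.959 × 5.67×10⁻⁸ × 0.0115 × (338)⁴ = 0.959 × 5.67×10⁻⁸ × 0.0115 × 1.31×10^10.
P = 8.16 W.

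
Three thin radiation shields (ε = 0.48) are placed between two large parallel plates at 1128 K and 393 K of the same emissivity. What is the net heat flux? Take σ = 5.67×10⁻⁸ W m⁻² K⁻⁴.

Each of the 4 gaps contributes resistance (2/ε − 1) = 2/0.48 − 1 = 3.167; total = 12.67.
q = σ(T₁⁴ − T₂⁴) / 12.67 = 5.67×10⁻⁸ × 1.60×10^12 / 12.67 = 7140 W/m².

q ≈ 7140 W/m²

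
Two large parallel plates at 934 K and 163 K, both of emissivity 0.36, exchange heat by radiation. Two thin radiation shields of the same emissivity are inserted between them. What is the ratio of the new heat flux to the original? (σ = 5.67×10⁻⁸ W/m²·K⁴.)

ratio ≈ 0.333

With N identical shields there are N+1 = 3 gaps in series, each with the same radiative resistance, so the flux falls to 1/(N+1) of its unshielded value.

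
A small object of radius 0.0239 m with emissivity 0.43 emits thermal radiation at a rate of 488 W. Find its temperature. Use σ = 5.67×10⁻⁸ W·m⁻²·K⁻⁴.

A = 4πr² = 4π × (0.0239)² = 7.18×10^-3 m².
From P = εσAT⁴, T = (P / εσA)^(1/4) = (488 / (0.43 × 5.67×10⁻⁸ × 7.18×10^-3))^(1/4).
T = (2.79×10^12)^(1/4) = 1290 K.

T ≈ 1290 K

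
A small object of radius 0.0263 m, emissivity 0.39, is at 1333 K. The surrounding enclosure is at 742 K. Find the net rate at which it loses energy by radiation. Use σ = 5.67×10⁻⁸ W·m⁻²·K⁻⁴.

Q ≈ 549 W

A = 4πr² = 4π × (0.0263)² = 8.69×10^-3 m².
Q = εσA(T⁴ − T_s⁴). T⁴ − T_s⁴ = (1333)⁴ − (742)⁴ = 3.16×10^12 − 3.03×10^11 = 2.85×10^12 K⁴.
Q = 0.39 × 5.67×10⁻⁸ × 8.69×10^-3 × 2.85×10^12 = 549 W.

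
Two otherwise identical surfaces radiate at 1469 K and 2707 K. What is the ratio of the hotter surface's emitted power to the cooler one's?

P ∝ T⁴, so the ratio is (2707/1469)⁴ = (1.843)⁴ = 11.5.

ratio ≈ 11.5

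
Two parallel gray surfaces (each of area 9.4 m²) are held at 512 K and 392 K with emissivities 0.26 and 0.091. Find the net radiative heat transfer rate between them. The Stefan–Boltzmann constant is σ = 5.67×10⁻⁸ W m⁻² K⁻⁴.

For two large parallel gray plates, q = σ(T₁⁴ − T₂⁴) / (1/ε₁ + 1/ε₂ − 1).
1/ε₁ + 1/ε₂ − 1 = 1/0.26 + 1/0.091 − 1 = 13.84.
T₁⁴ − T₂⁴ = 6.87×10^10 − 2.36×10^10 = 4.51×10^10 K⁴.
q = 5.67×10⁻⁸ × 4.51×10^10 / 13.84 = 185 W/m².
Q = q·A = 185 × 9.4 = 1740 W.

Q ≈ 1740 W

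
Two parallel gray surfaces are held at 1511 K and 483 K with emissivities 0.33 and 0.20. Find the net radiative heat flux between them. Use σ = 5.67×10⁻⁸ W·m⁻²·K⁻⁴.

For two large parallel gray plates, q = σ(T₁⁴ − T₂⁴) / (1/ε₁ + 1/ε₂ − 1).
1/ε₁ + 1/ε₂ − 1 = 1/0.33 + 1/0.20 − 1 = 7.030.
T₁⁴ − T₂⁴ = 5.21×10^12 − 5.44×10^10 = 5.16×10^12 K⁴.
q = 5.67×10⁻⁸ × 5.16×10^12 / 7.030 = 41600 W/m².

q ≈ 41600 W/m²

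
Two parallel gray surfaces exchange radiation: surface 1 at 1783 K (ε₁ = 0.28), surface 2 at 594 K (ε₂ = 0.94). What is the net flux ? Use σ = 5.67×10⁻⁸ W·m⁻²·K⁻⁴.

For two large parallel gray plates, q = σ(T₁⁴ − T₂⁴) / (1/ε₁ + 1/ε₂ − 1).
1/ε₁ + 1/ε₂ − 1 = 1/0.28 + 1/0.94 − 1 = 3.635.
T₁⁴ − T₂⁴ = 1.01×10^13 − 1.24×10^11 = 9.98×10^12 K⁴.
q = 5.67×10⁻⁸ × 9.98×10^12 / 3.635 = 1.56×10^5 W/m².

q ≈ 1.56×10^5 W/m²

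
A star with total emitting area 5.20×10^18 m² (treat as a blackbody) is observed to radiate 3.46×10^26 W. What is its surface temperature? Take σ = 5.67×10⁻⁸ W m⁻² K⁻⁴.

From P = σAT⁴, T = (P / σA)^(1/4) = (3.46×10^26 / (5.67×10⁻⁸ × 5.20×10^18))^(1/4).
T = (1.17×10^15)^(1/4) = 5850 K.

T ≈ 5850 K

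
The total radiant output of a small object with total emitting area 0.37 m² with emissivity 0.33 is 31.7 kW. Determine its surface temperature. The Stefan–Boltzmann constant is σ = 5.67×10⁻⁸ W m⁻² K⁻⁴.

From P = εσAT⁴, T = (P / εσA)^(1/4) = (31700 / (0.33 × 5.67×10⁻⁸ × 0.370))^(1/4).
T = (4.58×10^12)^(1/4) = 1460 K.

T ≈ 1460 K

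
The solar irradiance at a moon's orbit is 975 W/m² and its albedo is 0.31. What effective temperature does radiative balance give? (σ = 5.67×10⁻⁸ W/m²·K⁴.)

T ≈ 233 K

Power absorbed = (1−a)S·πR²; power emitted = 4πR²σT⁴. Equating and cancelling πR²:
T = ((1−a)S / 4σ)^(1/4) = (673 / (4 × 5.67×10⁻⁸))^(1/4) = (2.97×10^9)^(1/4).
T = 233 K.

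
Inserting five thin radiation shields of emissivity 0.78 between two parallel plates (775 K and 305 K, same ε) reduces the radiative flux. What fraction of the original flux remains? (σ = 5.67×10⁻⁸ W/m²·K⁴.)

With N identical shields there are N+1 = 6 gaps in series, each with the same radiative resistance, so the flux falls to 1/(N+1) of its unshielded value.

ratio ≈ 0.167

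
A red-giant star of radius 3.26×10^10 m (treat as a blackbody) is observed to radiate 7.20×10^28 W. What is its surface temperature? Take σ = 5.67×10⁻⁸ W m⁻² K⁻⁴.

A = 4πr² = 4π × (3.26×10^10)² = 1.34×10^22 m².
From P = σAT⁴, T = (P / σA)^(1/4) = (7.20×10^28 / (5.67×10⁻⁸ × 1.34×10^22))^(1/4).
T = (9.51×10^13)^(1/4) = 3120 K.

T ≈ 3120 K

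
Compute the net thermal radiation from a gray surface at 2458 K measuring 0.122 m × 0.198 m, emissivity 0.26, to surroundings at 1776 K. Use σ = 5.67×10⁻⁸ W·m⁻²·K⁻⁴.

Q ≈ 9460 W

A = 0.122 × 0.198 = 0.0242 m².
Q = εσA(T⁴ − T_s⁴). T⁴ − T_s⁴ = (2458)⁴ − (1776)⁴ = 3.65×10^13 − 9.95×10^12 = 2.66×10^13 K⁴.
Q = 0.26 × 5.67×10⁻⁸ × 0.0242 × 2.66×10^13 = 9460 W.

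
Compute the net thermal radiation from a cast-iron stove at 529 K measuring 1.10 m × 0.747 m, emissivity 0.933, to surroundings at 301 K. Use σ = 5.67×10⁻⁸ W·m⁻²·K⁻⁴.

Q ≈ 3050 W

A = 1.10 × 0.747 = 0.822 m².
Q = εσA(T⁴ − T_s⁴). T⁴ − T_s⁴ = (529)⁴ − (301)⁴ = 7.83×10^10 − 8.21×10^9 = 7.01×10^10 K⁴.
Q = 0.933 × 5.67×10⁻⁸ × 0.822 × 7.01×10^10 = 3050 W.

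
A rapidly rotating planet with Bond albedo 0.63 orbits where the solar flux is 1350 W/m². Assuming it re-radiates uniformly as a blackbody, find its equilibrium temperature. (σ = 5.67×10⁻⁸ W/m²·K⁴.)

T ≈ 217 K

Power absorbed = (1−a)S·πR²; power emitted = 4πR²σT⁴. Equating and cancelling πR²:
T = ((1−a)S / 4σ)^(1/4) = (500 / (4 × 5.67×10⁻⁸))^(1/4) = (2.20×10^9)^(1/4).
T = 217 K.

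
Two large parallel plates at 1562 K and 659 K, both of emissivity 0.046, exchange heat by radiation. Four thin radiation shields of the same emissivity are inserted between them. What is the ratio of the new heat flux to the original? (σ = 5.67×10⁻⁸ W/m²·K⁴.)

With N identical shields there are N+1 = 5 gaps in series, each with the same radiative resistance, so the flux falls to 1/(N+1) of its unshielded value.

ratio ≈ 0.200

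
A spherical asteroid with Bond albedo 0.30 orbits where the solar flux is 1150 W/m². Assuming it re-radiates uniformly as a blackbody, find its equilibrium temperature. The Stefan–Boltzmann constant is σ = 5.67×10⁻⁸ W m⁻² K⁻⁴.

Power absorbed = (1−a)S·πR²; power emitted = 4πR²σT⁴. Equating and cancelling πR²:
T = ((1−a)S / 4σ)^(1/4) = (805 / (4 × 5.67×10⁻⁸))^(1/4) = (3.55×10^9)^(1/4).
T = 244 K.

T ≈ 244 K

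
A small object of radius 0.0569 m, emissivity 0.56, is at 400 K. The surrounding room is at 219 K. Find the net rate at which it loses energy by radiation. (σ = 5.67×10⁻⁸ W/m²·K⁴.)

A = 4πr² = 4π × (0.0569)² = 0.0407 m².
Q = εσA(T⁴ − T_s⁴). T⁴ − T_s⁴ = (400)⁴ − (219)⁴ = 2.56×10^10 − 2.30×10^9 = 2.33×10^10 K⁴.
Q = 0.56 × 5.67×10⁻⁸ × 0.0407 × 2.33×10^10 = 30.1 W.

Q ≈ 30.1 W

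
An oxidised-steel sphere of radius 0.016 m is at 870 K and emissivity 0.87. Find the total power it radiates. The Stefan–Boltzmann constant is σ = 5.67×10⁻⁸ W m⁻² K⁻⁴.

A = 4πr² = 4π × (0.016)² = 3.22×10^-3 m².
Stefan–Boltzmann: P = εσAT⁴ = 0.87 × 5.67×10⁻⁸ × 3.22×10^-3 × (870)⁴ = 0.87 × 5.67×10⁻⁸ × 3.22×10^-3 × 5.73×10^11.
P = 90.9 W.

P ≈ 90.9 W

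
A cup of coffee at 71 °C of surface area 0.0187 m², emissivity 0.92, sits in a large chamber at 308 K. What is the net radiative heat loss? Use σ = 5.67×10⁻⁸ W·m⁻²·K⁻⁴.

Convert: 71 °C = 344 K.
Q = εσA(T⁴ − T_s⁴). T⁴ − T_s⁴ = (344)⁴ − (308)⁴ = 1.40×10^10 − 9.00×10^9 = 5.00×10^9 K⁴.
Q = 0.92 × 5.67×10⁻⁸ × 0.0187 × 5.00×10^9 = 4.88 W.

Q ≈ 4.88 W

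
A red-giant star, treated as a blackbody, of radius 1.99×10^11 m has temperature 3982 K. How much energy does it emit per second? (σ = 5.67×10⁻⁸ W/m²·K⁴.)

P ≈ 7.09×10^30 W

A = 4πr² = 4π × (1.99×10^11)² = 4.98×10^23 m².
P = σAT⁴ = 5.67×10⁻⁸ × 4.98×10^23 × (3982)⁴ = 5.67×10⁻⁸ × 4.98×10^23 × 2.51×10^14.
P = 7.09×10^30 W.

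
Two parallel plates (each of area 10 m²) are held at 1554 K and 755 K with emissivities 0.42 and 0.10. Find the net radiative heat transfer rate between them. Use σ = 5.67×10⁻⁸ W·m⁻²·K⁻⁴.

For two large parallel gray plates, q = σ(T₁⁴ − T₂⁴) / (1/ε₁ + 1/ε₂ − 1).
1/ε₁ + 1/ε₂ − 1 = 1/0.42 + 1/0.10 − 1 = 11.38.
T₁⁴ − T₂⁴ = 5.83×10^12 − 3.25×10^11 = 5.51×10^12 K⁴.
q = 5.67×10⁻⁸ × 5.51×10^12 / 11.38 = 27400 W/m².
Q = q·A = 27400 × 10 = 2.74×10^5 W.

Q ≈ 2.74×10^5 W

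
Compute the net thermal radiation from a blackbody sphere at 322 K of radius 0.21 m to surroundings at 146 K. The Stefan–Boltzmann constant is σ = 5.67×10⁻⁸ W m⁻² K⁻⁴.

Q ≈ 324 W

A = 4πr² = 4π × (0.21)² = 0.554 m².
Q = σA(T⁴ − T_s⁴). T⁴ − T_s⁴ = (322)⁴ − (146)⁴ = 1.08×10^10 − 4.54×10^8 = 1.03×10^10 K⁴.
Q = 5.67×10⁻⁸ × 0.554 × 1.03×10^10 = 324 W.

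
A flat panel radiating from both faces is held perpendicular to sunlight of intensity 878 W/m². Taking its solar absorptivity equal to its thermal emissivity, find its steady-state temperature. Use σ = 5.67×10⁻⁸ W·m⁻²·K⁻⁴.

T ≈ 297 K

Absorbed flux αS = emitted flux 2εσT⁴ per unit area; with α = ε this gives T = (S/2σ)^(1/4).
T = (878 / (2 × 5.67×10⁻⁸))^(1/4) = (7.74×10^9)^(1/4).
T = 297 K.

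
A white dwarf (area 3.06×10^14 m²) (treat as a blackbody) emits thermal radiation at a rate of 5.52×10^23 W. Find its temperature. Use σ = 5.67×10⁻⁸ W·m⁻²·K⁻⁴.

From P = σAT⁴, T = (P / σA)^(1/4) = (5.52×10^23 / (5.67×10⁻⁸ × 3.06×10^14))^(1/4).
T = (3.18×10^16)^(1/4) = 13400 K.

T ≈ 13400 K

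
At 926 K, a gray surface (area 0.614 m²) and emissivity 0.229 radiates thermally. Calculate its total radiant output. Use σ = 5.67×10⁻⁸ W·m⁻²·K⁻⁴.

P = εσAT⁴ = 0.229 × 5.67×10⁻⁸ × 0.614 × (926)⁴ = 0.229 × 5.67×10⁻⁸ × 0.614 × 7.35×10^11.
P = 5860 W.

P ≈ 5860 W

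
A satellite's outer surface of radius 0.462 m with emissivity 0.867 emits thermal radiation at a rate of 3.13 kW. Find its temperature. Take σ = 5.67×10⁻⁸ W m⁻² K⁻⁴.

A = 4πr² = 4π × (0.462)² = 2.68 m².
From P = εσAT⁴, T = (P / εσA)^(1/4) = (3130 / (0.867 × 5.67×10⁻⁸ × 2.68))^(1/4).
T = (2.37×10^10)^(1/4) = 393 K.

T ≈ 393 K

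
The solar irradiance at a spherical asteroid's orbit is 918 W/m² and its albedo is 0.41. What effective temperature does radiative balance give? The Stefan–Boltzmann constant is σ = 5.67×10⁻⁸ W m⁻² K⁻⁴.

T ≈ 221 K

Power absorbed = (1−a)S·πR²; power emitted = 4πR²σT⁴. Equating and cancelling πR²:
T = ((1−a)S / 4σ)^(1/4) = (542 / (4 × 5.67×10⁻⁸))^(1/4) = (2.39×10^9)^(1/4).
T = 221 K.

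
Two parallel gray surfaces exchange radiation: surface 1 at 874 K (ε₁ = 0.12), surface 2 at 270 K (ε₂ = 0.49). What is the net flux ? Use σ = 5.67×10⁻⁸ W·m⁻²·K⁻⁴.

q ≈ 3500 W/m²

For two large parallel gray plates, q = σ(T₁⁴ − T₂⁴) / (1/ε₁ + 1/ε₂ − 1).
1/ε₁ + 1/ε₂ − 1 = 1/0.12 + 1/0.49 − 1 = 9.374.
T₁⁴ − T₂⁴ = 5.84×10^11 − 5.31×10^9 = 5.78×10^11 K⁴.
q = 5.67×10⁻⁸ × 5.78×10^11 / 9.374 = 3500 W/m².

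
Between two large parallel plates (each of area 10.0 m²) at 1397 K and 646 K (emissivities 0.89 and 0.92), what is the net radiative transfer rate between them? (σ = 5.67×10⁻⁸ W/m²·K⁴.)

Q ≈ 1.70×10^6 W

For two large parallel gray plates, q = σ(T₁⁴ − T₂⁴) / (1/ε₁ + 1/ε₂ − 1).
1/ε₁ + 1/ε₂ − 1 = 1/0.89 + 1/0.92 − 1 = 1.211.
T₁⁴ − T₂⁴ = 3.81×10^12 − 1.74×10^11 = 3.63×10^12 K⁴.
q = 5.67×10⁻⁸ × 3.63×10^12 / 1.211 = 1.70×10^5 W/m².
Q = q·A = 1.70×10^5 × 10.0 = 1.70×10^6 W.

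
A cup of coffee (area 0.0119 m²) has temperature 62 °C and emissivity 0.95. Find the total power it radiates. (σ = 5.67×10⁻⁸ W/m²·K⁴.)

62 °C = 335 K.
P = εσAT⁴ = 0.95 × 5.67×10⁻⁸ × 0.0119 × (335)⁴ = 0.95 × 5.67×10⁻⁸ × 0.0119 × 1.26×10^10.
P = 8.07 W.

P ≈ 8.07 W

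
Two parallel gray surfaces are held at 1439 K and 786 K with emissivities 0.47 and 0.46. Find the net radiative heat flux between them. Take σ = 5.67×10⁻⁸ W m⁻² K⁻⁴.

q ≈ 67100 W/m²

For two large parallel gray plates, q = σ(T₁⁴ − T₂⁴) / (1/ε₁ + 1/ε₂ − 1).
1/ε₁ + 1/ε₂ − 1 = 1/0.47 + 1/0.46 − 1 = 3.302.
T₁⁴ − T₂⁴ = 4.29×10^12 − 3.82×10^11 = 3.91×10^12 K⁴.
q = 5.67×10⁻⁸ × 3.91×10^12 / 3.302 = 67100 W/m².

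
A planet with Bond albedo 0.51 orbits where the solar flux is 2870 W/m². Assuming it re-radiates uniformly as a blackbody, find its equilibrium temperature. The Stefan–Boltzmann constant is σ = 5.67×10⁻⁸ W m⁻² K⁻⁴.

T ≈ 281 K

Power absorbed = (1−a)S·πR²; power emitted = 4πR²σT⁴. Equating and cancelling πR²:
T = ((1−a)S / 4σ)^(1/4) = (1410 / (4 × 5.67×10⁻⁸))^(1/4) = (6.20×10^9)^(1/4).
T = 281 K.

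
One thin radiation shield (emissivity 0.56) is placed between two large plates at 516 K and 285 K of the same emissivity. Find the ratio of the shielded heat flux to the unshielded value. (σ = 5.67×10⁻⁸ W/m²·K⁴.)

ratio ≈ 0.500

With N identical shields there are N+1 = 2 gaps in series, each with the same radiative resistance, so the flux falls to 1/(N+1) of its unshielded value.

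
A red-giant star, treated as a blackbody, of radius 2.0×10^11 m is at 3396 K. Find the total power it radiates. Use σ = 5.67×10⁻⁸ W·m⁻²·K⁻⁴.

A = 4πr² = 4π × (2.0×10^11)² = 5.03×10^23 m².
P = σAT⁴ = 5.67×10⁻⁸ × 5.03×10^23 × (3396)⁴ = 5.67×10⁻⁸ × 5.03×10^23 × 1.33×10^14.
P = 3.79×10^30 W.

P ≈ 3.79×10^30 W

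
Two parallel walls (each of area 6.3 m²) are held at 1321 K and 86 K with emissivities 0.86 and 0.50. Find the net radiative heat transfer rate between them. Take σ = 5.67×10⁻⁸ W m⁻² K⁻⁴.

For two large parallel gray plates, q = σ(T₁⁴ − T₂⁴) / (1/ε₁ + 1/ε₂ − 1).
1/ε₁ + 1/ε₂ − 1 = 1/0.86 + 1/0.50 − 1 = 2.163.
T₁⁴ − T₂⁴ = 3.05×10^12 − 5.47×10^7 = 3.05×10^12 K⁴.
q = 5.67×10⁻⁸ × 3.05×10^12 / 2.163 = 79800 W/m².
Q = q·A = 79800 × 6.3 = 5.03×10^5 W.

Q ≈ 5.03×10^5 W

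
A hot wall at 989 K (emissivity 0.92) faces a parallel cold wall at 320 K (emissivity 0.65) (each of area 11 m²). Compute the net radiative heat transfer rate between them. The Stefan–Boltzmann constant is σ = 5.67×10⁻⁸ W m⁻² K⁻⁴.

Q ≈ 3.63×10^5 W

For two large parallel gray plates, q = σ(T₁⁴ − T₂⁴) / (1/ε₁ + 1/ε₂ − 1).
1/ε₁ + 1/ε₂ − 1 = 1/0.92 + 1/0.65 − 1 = 1.625.
T₁⁴ − T₂⁴ = 9.57×10^11 − 1.05×10^10 = 9.46×10^11 K⁴.
q = 5.67×10⁻⁸ × 9.46×10^11 / 1.625 = 33000 W/m².
Q = q·A = 33000 × 11 = 3.63×10^5 W.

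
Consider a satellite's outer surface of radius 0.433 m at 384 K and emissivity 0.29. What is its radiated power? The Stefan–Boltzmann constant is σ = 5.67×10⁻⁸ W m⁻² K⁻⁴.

P ≈ 842 W

A = 4πr² = 4π × (0.433)² = 2.36 m².
Stefan–Boltzmann: P = εσAT⁴ = 0.29 × 5.67×10⁻⁸ × 2.36 × (384)⁴ = 0.29 × 5.67×10⁻⁸ × 2.36 × 2.17×10^10.
P = 842 W.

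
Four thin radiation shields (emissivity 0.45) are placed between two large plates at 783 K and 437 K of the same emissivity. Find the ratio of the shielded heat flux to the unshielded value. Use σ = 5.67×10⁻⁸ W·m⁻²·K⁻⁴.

ratio ≈ 0.200

With N identical shields there are N+1 = 5 gaps in series, each with the same radiative resistance, so the flux falls to 1/(N+1) of its unshielded value.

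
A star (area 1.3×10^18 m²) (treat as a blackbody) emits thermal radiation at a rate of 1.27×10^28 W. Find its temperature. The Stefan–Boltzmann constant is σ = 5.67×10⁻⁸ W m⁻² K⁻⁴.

From P = σAT⁴, T = (P / σA)^(1/4) = (1.27×10^28 / (5.67×10⁻⁸ × 1.30×10^18))^(1/4).
T = (1.72×10^17)^(1/4) = 20400 K.

T ≈ 20400 K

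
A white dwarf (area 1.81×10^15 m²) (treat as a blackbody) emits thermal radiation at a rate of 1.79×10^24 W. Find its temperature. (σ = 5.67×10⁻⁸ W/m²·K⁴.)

T ≈ 11500 K

From P = σAT⁴, T = (P / σA)^(1/4) = (1.79×10^24 / (5.67×10⁻⁸ × 1.81×10^15))^(1/4).
T = (1.74×10^16)^(1/4) = 11500 K.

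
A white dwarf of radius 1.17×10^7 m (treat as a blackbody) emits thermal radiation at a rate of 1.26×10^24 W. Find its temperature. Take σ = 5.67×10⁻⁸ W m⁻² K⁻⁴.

A = 4πr² = 4π × (1.17×10^7)² = 1.72×10^15 m².
From P = σAT⁴, T = (P / σA)^(1/4) = (1.26×10^24 / (5.67×10⁻⁸ × 1.72×10^15))^(1/4).
T = (1.29×10^16)^(1/4) = 10700 K.

T ≈ 10700 K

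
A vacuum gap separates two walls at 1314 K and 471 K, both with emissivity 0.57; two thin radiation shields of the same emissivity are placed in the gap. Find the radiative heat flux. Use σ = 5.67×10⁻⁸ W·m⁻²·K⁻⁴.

Each of the 3 gaps contributes resistance (2/ε − 1) = 2/0.57 − 1 = 2.509; total = 7.526.
q = σ(T₁⁴ − T₂⁴) / 7.526 = 5.67×10⁻⁸ × 2.93×10^12 / 7.526 = 22100 W/m².

q ≈ 22100 W/m²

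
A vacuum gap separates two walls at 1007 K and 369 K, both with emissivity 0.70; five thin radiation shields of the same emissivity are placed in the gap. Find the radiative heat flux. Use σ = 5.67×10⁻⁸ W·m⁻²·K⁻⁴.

Each of the 6 gaps contributes resistance (2/ε − 1) = 2/0.70 − 1 = 1.857; total = 11.14.
q = σ(T₁⁴ − T₂⁴) / 11.14 = 5.67×10⁻⁸ × 1.01×10^12 / 11.14 = 5140 W/m².

q ≈ 5140 W/m²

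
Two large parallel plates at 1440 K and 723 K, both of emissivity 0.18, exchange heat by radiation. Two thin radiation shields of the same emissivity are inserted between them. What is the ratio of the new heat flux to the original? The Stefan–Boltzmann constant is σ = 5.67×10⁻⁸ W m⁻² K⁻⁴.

ratio ≈ 0.333

With N identical shields there are N+1 = 3 gaps in series, each with the same radiative resistance, so the flux falls to 1/(N+1) of its unshielded value.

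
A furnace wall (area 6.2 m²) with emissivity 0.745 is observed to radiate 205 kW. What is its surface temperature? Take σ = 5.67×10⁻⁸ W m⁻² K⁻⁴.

T ≈ 941 K

From P = εσAT⁴, T = (P / εσA)^(1/4) = (2.05×10^5 / (0.745 × 5.67×10⁻⁸ × 6.20))^(1/4).
T = (7.83×10^11)^(1/4) = 941 K.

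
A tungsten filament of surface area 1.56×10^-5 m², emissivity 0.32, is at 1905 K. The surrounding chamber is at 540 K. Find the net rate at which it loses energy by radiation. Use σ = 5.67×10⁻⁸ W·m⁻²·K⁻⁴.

Q ≈ 3.70 W

Q = εσA(T⁴ − T_s⁴). T⁴ − T_s⁴ = (1905)⁴ − (540)⁴ = 1.32×10^13 − 8.50×10^10 = 1.31×10^13 K⁴.
Q = 0.32 × 5.67×10⁻⁸ × 1.56×10^-5 × 1.31×10^13 = 3.70 W.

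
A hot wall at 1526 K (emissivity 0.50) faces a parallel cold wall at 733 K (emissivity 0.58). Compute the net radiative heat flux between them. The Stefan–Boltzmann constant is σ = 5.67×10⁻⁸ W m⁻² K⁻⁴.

q ≈ 1.07×10^5 W/m²

For two large parallel gray plates, q = σ(T₁⁴ − T₂⁴) / (1/ε₁ + 1/ε₂ − 1).
1/ε₁ + 1/ε₂ − 1 = 1/0.50 + 1/0.58 − 1 = 2.724.
T₁⁴ − T₂⁴ = 5.42×10^12 − 2.89×10^11 = 5.13×10^12 K⁴.
q = 5.67×10⁻⁸ × 5.13×10^12 / 2.724 = 1.07×10^5 W/m².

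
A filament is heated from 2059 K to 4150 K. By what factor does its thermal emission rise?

ratio ≈ 16.5

P ∝ T⁴, so the ratio is (4150/2059)⁴ = (2.016)⁴ = 16.5.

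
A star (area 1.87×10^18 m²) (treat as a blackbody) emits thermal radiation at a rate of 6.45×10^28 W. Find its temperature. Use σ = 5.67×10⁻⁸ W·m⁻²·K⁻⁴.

From P = σAT⁴, T = (P / σA)^(1/4) = (6.45×10^28 / (5.67×10⁻⁸ × 1.87×10^18))^(1/4).
T = (6.08×10^17)^(1/4) = 27900 K.

T ≈ 27900 K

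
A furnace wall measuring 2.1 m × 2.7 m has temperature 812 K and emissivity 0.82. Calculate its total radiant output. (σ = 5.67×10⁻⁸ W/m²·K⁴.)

A = 2.1 × 2.7 = 5.67 m².
P = εσAT⁴ = 0.82 × 5.67×10⁻⁸ × 5.67 × (812)⁴ = 0.82 × 5.67×10⁻⁸ × 5.67 × 4.35×10^11.
P = 1.15×10^5 W.

P ≈ 1.15×10^5 W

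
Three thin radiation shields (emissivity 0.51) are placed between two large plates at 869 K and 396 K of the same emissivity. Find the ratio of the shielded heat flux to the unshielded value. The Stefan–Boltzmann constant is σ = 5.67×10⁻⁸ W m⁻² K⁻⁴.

ratio ≈ 0.250

With N identical shields there are N+1 = 4 gaps in series, each with the same radiative resistance, so the flux falls to 1/(N+1) of its unshielded value.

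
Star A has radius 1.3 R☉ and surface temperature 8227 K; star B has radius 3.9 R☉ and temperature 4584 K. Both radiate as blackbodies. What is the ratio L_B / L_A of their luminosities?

L = 4πR²σT⁴ ∝ R²T⁴, so L_B/L_A = (3.9/1.3)² × (4584/8227)⁴ = 9.00 × 0.0964 = 0.867.

L_B/L_A ≈ 0.867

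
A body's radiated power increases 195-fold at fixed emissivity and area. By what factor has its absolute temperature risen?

P ∝ T⁴ ⇒ T ∝ P^(1/4), so T scales by (195)^(1/4) = 3.74.

factor ≈ 3.74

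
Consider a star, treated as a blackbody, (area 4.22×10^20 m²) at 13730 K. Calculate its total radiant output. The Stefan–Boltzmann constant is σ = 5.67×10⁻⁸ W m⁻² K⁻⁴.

P ≈ 8.50×10^29 W

P = σAT⁴ = 5.67×10⁻⁸ × 4.22×10^20 × (13730)⁴ = 5.67×10⁻⁸ × 4.22×10^20 × 3.55×10^16.
P = 8.50×10^29 W.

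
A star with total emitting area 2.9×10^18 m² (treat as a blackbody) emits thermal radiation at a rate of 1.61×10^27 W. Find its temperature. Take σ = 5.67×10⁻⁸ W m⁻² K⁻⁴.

T ≈ 9950 K

From P = σAT⁴, T = (P / σA)^(1/4) = (1.61×10^27 / (5.67×10⁻⁸ × 2.90×10^18))^(1/4).
T = (9.79×10^15)^(1/4) = 9950 K.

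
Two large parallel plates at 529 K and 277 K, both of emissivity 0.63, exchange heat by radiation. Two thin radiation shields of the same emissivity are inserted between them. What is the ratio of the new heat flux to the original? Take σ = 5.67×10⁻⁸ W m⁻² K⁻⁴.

ratio ≈ 0.333

With N identical shields there are N+1 = 3 gaps in series, each with the same radiative resistance, so the flux falls to 1/(N+1) of its unshielded value.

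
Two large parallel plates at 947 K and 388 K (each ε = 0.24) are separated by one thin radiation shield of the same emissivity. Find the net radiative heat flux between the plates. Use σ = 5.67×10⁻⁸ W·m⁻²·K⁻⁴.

Each of the 2 gaps contributes resistance (2/ε − 1) = 2/0.24 − 1 = 7.333; total = 14.67.
q = σ(T₁⁴ − T₂⁴) / 14.67 = 5.67×10⁻⁸ × 7.82×10^11 / 14.67 = 3020 W/m².

q ≈ 3020 W/m²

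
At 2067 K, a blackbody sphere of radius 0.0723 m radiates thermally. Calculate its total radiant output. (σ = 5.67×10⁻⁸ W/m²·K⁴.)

A = 4πr² = 4π × (0.0723)² = 0.0657 m².
P = σAT⁴ = 5.67×10⁻⁸ × 0.0657 × (2067)⁴ = 5.67×10⁻⁸ × 0.0657 × 1.83×10^13.
P = 68000 W.

P ≈ 68000 W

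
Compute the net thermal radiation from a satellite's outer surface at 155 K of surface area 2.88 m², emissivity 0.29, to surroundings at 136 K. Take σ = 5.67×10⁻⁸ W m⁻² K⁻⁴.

Q ≈ 11.1 W

Q = εσA(T⁴ − T_s⁴). T⁴ − T_s⁴ = (155)⁴ − (136)⁴ = 5.77×10^8 − 3.42×10^8 = 2.35×10^8 K⁴.
Q = 0.29 × 5.67×10⁻⁸ × 2.88 × 2.35×10^8 = 11.1 W.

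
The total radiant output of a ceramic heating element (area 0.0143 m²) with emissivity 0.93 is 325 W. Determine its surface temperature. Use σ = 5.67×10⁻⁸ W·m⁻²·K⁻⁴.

T ≈ 810 K

From P = εσAT⁴, T = (P / εσA)^(1/4) = (325 / (0.93 × 5.67×10⁻⁸ × 0.0143))^(1/4).
T = (4.31×10^11)^(1/4) = 810 K.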